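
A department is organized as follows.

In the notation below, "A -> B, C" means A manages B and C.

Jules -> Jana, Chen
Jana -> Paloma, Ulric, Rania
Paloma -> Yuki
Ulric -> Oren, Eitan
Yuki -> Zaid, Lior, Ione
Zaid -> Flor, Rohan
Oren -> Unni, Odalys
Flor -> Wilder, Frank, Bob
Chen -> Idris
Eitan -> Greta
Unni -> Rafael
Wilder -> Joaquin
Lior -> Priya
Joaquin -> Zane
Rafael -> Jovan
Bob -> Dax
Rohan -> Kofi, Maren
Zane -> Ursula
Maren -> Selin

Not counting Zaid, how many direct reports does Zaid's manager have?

Zaid reports to Yuki. Yuki's other direct reports are Lior, Ione — 2 peers.

2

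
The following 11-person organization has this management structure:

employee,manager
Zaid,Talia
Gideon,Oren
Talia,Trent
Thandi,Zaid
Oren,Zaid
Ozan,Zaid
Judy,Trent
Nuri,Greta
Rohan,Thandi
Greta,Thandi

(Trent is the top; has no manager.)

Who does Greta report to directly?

Greta reports directly to Thandi.

Thandi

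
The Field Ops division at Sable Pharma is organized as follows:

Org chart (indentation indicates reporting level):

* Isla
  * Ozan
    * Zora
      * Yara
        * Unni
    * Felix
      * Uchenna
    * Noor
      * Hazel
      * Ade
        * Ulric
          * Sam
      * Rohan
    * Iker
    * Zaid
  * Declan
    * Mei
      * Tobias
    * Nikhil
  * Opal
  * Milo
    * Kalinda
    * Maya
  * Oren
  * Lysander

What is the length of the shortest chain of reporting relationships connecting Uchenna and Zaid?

3

Uchenna is 2 levels below Ozan, and Zaid is 1 level below Ozan (their lowest common manager). The shortest path runs up from Uchenna to Ozan and back down to Zaid: 2 + 1 = 3 links.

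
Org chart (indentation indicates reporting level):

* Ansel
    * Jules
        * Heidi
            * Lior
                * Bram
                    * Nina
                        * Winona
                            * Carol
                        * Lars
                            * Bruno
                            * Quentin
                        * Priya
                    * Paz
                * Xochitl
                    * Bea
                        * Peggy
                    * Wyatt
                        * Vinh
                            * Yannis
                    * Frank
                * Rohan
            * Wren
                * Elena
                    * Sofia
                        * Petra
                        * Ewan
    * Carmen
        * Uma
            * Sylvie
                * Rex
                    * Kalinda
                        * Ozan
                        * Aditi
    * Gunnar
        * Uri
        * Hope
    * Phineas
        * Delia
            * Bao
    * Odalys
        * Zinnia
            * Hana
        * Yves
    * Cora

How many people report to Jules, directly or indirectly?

Jules directly manages Heidi. Under Heidi: Wren, Elena, Sofia, Ewan, Petra, Lior, Rohan, Xochitl, Frank, Wyatt, Vinh, Yannis, Bea, Peggy, Bram, Paz, Nina, Priya, Lars, Quentin, Bruno, Winona, Carol (23). That's 24 in total.

24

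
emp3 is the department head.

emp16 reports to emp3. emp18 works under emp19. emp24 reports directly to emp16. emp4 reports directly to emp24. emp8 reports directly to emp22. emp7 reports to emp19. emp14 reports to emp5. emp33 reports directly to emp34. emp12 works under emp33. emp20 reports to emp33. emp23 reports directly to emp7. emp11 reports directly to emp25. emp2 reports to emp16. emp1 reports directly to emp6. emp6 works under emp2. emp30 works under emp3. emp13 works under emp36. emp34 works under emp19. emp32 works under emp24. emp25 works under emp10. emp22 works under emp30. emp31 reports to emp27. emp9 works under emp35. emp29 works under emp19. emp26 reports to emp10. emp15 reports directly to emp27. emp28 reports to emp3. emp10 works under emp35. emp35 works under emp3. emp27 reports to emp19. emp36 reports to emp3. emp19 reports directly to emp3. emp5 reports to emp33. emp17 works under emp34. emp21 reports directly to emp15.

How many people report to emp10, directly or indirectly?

3

emp10 directly manages emp25, emp26. Under emp25: emp11 (1). emp26 has no reports. So emp10's organization is 2 direct reports plus everyone under them: 2 + 1 = 3.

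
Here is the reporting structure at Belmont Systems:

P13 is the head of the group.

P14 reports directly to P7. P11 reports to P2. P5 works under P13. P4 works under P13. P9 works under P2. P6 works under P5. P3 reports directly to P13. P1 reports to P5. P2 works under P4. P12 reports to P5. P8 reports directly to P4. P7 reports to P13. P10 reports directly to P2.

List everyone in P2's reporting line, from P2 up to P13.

P2 -> P4 -> P13

P2 reports to P4. P4 reports to P13. P13 is at the top.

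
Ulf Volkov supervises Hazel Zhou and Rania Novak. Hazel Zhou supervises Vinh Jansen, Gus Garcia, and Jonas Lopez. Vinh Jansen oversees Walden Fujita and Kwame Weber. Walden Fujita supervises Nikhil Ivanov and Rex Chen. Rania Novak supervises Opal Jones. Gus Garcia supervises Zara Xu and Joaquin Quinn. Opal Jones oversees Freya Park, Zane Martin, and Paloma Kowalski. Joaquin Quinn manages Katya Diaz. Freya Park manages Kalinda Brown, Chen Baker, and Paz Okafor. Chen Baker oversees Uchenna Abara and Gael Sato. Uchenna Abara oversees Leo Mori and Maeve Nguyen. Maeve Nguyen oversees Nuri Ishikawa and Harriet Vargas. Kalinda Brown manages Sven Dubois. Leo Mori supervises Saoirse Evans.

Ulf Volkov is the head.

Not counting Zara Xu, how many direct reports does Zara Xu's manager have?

1

Zara Xu reports to Gus Garcia. Gus Garcia's other direct reports are Joaquin Quinn — 1 peer.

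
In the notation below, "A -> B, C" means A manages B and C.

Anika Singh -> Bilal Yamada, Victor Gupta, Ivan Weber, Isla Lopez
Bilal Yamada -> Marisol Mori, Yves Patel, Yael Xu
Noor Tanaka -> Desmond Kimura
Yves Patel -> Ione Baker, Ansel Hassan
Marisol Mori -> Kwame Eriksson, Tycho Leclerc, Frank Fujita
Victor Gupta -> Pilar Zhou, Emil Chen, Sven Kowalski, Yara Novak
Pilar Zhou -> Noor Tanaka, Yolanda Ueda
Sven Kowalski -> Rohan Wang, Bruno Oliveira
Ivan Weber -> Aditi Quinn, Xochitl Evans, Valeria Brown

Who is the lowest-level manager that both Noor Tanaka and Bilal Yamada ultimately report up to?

Anika Singh

Noor Tanaka's chain of managers is Pilar Zhou, Victor Gupta, Anika Singh. Bilal Yamada's chain of managers is Anika Singh. The first manager that appears in both chains is Anika Singh.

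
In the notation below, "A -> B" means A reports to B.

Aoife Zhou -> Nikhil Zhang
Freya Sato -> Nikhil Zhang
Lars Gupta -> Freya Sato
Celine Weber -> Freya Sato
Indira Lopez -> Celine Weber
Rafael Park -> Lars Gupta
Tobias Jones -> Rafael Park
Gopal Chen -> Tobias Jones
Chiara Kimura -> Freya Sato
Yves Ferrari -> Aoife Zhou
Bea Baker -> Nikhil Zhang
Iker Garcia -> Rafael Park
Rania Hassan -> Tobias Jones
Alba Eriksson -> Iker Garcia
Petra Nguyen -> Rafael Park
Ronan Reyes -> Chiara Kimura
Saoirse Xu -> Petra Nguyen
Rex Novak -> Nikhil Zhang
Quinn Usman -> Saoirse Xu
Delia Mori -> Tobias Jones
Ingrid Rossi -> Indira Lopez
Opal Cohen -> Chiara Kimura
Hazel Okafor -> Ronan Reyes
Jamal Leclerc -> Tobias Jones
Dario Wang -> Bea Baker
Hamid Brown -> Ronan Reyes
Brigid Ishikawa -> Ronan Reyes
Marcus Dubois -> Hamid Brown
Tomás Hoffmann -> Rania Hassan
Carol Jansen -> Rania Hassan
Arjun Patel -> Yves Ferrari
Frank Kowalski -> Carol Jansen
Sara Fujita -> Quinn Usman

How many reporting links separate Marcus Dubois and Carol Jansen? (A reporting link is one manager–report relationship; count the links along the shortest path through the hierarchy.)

Marcus Dubois is 4 levels below Freya Sato, and Carol Jansen is 5 levels below Freya Sato (their lowest common manager). The shortest path runs up from Marcus Dubois to Freya Sato and back down to Carol Jansen: 4 + 5 = 9 links.

9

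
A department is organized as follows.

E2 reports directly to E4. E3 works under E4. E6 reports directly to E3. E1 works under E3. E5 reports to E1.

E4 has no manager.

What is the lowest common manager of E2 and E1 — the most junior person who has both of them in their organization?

E2's chain of managers is E4. E1's chain of managers is E3, E4. The first manager that appears in both chains is E4.

E4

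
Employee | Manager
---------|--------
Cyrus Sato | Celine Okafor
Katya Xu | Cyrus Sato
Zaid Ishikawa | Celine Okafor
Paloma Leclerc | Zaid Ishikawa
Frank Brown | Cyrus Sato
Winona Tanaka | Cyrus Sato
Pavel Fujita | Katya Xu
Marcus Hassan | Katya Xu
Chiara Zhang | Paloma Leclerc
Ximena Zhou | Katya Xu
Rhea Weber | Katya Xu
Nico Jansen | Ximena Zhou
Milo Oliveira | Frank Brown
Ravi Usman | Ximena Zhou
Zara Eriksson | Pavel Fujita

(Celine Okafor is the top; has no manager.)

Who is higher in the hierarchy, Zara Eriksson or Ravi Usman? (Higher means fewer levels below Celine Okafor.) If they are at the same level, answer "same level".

Both Zara Eriksson and Ravi Usman are 4 levels below Celine Okafor.

same level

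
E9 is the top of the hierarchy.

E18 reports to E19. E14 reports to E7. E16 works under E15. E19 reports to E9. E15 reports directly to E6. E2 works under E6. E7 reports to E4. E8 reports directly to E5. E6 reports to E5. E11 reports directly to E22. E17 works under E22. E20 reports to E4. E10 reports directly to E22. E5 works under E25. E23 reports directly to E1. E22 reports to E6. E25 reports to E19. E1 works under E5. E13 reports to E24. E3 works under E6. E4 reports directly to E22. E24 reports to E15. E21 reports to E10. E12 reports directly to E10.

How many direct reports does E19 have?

E19 directly manages E25, E18. That is 2 direct reports.

2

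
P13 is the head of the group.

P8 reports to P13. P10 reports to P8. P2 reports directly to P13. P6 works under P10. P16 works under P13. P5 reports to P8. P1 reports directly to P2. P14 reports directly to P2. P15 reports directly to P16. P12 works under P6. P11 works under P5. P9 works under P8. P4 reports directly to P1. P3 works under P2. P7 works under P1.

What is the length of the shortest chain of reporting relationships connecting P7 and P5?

P7 is 3 levels below P13, and P5 is 2 levels below P13 (their lowest common manager). The shortest path runs up from P7 to P13 and back down to P5: 3 + 2 = 5 links.

5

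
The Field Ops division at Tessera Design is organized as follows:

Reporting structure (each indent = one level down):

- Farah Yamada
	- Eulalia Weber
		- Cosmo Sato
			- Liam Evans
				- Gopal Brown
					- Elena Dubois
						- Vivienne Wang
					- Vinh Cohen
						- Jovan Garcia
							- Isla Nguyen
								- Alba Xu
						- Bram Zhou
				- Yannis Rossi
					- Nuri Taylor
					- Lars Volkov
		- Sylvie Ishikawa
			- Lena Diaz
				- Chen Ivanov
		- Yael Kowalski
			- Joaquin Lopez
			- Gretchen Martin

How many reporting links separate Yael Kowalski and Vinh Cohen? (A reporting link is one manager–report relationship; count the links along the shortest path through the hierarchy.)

Yael Kowalski is 1 level below Eulalia Weber, and Vinh Cohen is 4 levels below Eulalia Weber (their lowest common manager). The shortest path runs up from Yael Kowalski to Eulalia Weber and back down to Vinh Cohen: 1 + 4 = 5 links.

5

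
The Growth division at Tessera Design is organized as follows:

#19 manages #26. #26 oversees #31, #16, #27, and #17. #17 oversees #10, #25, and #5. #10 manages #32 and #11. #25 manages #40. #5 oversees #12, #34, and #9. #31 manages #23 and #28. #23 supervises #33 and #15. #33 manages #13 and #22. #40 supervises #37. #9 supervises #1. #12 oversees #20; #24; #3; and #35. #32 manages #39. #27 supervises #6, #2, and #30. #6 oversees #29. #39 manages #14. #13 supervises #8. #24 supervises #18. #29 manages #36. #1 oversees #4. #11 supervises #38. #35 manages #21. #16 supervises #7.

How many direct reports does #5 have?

3

#5 directly manages #9, #12, #34. That is 3 direct reports.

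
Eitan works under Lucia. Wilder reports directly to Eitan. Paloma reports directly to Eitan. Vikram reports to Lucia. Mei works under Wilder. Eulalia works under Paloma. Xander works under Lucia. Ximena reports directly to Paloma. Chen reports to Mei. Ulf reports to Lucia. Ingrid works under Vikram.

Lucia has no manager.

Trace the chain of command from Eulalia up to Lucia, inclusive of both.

Eulalia -> Paloma -> Eitan -> Lucia

Eulalia reports to Paloma. Paloma reports to Eitan. Eitan reports to Lucia. Lucia is at the top.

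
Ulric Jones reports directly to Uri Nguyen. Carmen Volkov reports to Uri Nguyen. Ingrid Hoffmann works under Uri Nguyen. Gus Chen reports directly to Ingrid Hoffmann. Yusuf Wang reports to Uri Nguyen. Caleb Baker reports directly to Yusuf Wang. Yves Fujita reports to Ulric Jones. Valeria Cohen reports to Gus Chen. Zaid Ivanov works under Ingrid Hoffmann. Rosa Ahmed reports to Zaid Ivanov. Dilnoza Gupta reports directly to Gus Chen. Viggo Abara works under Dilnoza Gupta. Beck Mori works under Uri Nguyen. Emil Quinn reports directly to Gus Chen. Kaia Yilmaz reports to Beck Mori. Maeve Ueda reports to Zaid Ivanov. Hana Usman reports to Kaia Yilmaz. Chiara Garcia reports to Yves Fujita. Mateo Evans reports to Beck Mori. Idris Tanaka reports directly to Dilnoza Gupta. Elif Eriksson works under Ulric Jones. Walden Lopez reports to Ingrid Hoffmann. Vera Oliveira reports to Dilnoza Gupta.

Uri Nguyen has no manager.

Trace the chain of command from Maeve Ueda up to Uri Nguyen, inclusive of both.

Maeve Ueda reports to Zaid Ivanov. Zaid Ivanov reports to Ingrid Hoffmann. Ingrid Hoffmann reports to Uri Nguyen. Uri Nguyen is at the top.

Maeve Ueda -> Zaid Ivanov -> Ingrid Hoffmann -> Uri Nguyen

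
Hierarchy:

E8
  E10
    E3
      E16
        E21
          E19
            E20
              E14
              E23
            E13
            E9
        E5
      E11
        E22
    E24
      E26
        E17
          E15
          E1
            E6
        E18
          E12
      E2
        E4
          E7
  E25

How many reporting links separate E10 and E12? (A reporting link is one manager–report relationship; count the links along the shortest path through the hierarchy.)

E12 is in E10's organization: the chain from E12 up to E10 is E12 → E18 → E26 → E24 → E10, which is 4 links.

4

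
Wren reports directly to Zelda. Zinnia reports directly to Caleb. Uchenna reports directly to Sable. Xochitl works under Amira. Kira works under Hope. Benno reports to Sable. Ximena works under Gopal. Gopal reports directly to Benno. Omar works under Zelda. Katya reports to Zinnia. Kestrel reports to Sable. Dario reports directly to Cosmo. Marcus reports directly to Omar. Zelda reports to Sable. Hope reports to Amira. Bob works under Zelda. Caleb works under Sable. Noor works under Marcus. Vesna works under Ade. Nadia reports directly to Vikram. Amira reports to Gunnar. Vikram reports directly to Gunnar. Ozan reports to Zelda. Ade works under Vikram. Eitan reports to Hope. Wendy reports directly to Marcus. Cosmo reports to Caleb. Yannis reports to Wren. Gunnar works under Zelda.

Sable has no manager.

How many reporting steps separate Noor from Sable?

4

Chain from Noor up to Sable: Noor → Marcus → Omar → Zelda → Sable. That is 4 steps up, so Noor is 4 levels below Sable.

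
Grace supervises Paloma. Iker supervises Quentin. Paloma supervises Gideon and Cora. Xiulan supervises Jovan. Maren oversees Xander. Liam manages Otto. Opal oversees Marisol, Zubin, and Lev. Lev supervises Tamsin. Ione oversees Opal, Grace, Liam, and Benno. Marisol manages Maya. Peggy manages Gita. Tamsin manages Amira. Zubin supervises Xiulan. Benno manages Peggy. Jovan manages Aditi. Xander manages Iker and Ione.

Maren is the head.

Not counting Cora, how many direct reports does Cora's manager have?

1

Cora reports to Paloma. Paloma's other direct reports are Gideon — 1 peer.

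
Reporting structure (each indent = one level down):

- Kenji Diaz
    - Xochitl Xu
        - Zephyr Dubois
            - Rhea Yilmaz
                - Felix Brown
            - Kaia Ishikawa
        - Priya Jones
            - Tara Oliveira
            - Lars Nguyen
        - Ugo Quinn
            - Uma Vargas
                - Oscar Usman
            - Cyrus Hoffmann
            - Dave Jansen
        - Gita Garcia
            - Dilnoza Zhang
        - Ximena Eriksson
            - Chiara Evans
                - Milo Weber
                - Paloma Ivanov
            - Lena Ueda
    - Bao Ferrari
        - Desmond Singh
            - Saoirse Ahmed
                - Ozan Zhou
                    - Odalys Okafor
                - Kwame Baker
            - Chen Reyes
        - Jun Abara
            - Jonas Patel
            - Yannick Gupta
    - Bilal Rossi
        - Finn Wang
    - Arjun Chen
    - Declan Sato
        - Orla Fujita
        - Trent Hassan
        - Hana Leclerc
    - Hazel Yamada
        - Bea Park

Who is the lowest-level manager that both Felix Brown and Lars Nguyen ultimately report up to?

Felix Brown's chain of managers is Rhea Yilmaz, Zephyr Dubois, Xochitl Xu, Kenji Diaz. Lars Nguyen's chain of managers is Priya Jones, Xochitl Xu, Kenji Diaz. The first manager that appears in both chains is Xochitl Xu.

Xochitl Xu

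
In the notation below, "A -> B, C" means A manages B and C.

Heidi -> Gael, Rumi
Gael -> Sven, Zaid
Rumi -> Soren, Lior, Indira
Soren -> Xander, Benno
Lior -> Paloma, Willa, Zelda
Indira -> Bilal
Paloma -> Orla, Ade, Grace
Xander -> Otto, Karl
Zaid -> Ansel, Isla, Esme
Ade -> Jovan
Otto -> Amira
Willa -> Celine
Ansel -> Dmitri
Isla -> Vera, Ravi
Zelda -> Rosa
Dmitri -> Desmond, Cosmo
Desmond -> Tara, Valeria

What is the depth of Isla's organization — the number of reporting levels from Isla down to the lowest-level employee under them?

1

The longest chain under Isla runs Isla → Ravi, which is 1 level below Isla.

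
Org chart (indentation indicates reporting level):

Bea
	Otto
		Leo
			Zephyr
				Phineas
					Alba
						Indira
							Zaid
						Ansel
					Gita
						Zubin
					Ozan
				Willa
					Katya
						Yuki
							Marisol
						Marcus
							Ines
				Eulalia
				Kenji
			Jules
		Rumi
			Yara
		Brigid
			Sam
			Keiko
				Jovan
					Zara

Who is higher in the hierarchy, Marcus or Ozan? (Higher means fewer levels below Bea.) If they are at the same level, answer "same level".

Marcus is 6 levels below Bea; Ozan is 5. Ozan is higher.

Ozan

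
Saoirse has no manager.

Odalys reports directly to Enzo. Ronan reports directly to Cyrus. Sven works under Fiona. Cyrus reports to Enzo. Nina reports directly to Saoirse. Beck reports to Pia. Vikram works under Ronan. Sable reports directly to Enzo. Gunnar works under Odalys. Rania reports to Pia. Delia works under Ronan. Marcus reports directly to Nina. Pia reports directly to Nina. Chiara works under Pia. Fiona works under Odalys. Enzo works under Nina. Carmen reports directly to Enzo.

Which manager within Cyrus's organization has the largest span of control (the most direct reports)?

Ronan

Direct-report counts within Cyrus's organization: Cyrus has 1; Ronan has 2. The largest is 2, held by Ronan.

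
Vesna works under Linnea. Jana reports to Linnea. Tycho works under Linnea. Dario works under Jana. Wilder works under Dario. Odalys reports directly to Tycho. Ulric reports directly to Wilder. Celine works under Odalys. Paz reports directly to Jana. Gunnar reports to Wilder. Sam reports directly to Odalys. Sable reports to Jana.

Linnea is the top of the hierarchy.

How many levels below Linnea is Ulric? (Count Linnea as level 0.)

Chain from Ulric up to Linnea: Ulric → Wilder → Dario → Jana → Linnea. That is 4 steps up, so Ulric is 4 levels below Linnea.

4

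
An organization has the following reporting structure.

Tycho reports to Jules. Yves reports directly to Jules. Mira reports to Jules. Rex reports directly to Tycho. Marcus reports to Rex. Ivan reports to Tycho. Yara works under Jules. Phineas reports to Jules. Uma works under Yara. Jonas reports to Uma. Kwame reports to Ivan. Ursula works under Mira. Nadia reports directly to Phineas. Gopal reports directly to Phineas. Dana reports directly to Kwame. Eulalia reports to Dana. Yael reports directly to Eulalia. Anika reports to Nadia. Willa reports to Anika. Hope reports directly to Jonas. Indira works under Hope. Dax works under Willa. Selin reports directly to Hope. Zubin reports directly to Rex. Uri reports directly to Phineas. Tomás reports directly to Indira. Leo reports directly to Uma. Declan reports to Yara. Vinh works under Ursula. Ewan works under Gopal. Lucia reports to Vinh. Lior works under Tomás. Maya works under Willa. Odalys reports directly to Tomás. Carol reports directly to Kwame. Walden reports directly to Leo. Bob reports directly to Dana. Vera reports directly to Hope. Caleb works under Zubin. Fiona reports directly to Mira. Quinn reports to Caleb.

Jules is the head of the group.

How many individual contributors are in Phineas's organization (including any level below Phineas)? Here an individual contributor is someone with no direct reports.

4

The people in Phineas's organization with no one reporting to them are Uri, Ewan, Maya, Dax. That is 4.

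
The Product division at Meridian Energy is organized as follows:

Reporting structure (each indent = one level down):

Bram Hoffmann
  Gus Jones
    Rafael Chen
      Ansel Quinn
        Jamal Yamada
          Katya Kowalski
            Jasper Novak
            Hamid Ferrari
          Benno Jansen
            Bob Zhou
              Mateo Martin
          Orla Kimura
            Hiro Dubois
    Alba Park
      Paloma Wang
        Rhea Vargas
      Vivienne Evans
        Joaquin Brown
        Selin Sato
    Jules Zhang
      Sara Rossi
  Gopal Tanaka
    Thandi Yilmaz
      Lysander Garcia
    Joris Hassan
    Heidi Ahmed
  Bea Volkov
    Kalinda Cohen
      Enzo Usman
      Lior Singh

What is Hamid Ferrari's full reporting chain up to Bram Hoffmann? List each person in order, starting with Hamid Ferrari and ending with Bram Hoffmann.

Hamid Ferrari reports to Katya Kowalski. Katya Kowalski reports to Jamal Yamada. Jamal Yamada reports to Ansel Quinn. Ansel Quinn reports to Rafael Chen. Rafael Chen reports to Gus Jones. Gus Jones reports to Bram Hoffmann. Bram Hoffmann is at the top.

Hamid Ferrari -> Katya Kowalski -> Jamal Yamada -> Ansel Quinn -> Rafael Chen -> Gus Jones -> Bram Hoffmann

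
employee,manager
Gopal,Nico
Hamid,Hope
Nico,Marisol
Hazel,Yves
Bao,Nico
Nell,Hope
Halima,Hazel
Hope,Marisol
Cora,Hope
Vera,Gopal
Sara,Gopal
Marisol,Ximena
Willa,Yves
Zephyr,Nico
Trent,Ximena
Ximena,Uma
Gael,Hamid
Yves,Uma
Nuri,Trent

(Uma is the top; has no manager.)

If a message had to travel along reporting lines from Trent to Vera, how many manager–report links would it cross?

5

Trent is 1 level below Ximena, and Vera is 4 levels below Ximena (their lowest common manager). The shortest path runs up from Trent to Ximena and back down to Vera: 1 + 4 = 5 links.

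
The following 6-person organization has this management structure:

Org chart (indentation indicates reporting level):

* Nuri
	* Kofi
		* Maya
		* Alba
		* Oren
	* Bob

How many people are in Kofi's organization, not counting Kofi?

3

Kofi directly manages Maya, Alba, Oren. Maya has no reports. Alba has no reports. Oren has no reports. So Kofi's organization is 3 direct reports plus everyone under them: 1 + 1 + 1 = 3.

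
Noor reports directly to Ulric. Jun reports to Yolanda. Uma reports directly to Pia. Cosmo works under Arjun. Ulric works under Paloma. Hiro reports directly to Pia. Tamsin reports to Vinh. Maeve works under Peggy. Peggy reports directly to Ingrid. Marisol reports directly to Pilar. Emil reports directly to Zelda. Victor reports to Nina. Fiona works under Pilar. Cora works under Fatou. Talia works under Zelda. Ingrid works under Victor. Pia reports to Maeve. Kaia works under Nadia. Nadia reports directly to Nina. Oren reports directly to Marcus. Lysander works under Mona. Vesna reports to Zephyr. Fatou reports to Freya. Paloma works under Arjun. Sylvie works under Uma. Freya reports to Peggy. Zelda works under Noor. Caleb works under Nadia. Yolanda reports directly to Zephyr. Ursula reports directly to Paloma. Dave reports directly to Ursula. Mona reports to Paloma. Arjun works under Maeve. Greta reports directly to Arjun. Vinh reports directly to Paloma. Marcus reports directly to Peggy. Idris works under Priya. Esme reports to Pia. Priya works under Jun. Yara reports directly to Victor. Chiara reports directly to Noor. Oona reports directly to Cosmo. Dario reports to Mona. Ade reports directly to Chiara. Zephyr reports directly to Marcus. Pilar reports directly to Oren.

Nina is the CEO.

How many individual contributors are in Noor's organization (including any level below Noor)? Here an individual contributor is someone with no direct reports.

The people in Noor's organization with no one reporting to them are Ade, Talia, Emil. That is 3.

3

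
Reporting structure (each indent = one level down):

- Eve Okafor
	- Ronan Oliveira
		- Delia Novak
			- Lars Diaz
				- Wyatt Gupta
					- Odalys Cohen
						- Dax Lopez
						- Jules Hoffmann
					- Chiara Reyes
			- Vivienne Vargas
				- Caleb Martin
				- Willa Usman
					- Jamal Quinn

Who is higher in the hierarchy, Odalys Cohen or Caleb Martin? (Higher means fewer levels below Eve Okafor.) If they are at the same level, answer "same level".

Odalys Cohen is 5 levels below Eve Okafor; Caleb Martin is 4. Caleb Martin is higher.

Caleb Martin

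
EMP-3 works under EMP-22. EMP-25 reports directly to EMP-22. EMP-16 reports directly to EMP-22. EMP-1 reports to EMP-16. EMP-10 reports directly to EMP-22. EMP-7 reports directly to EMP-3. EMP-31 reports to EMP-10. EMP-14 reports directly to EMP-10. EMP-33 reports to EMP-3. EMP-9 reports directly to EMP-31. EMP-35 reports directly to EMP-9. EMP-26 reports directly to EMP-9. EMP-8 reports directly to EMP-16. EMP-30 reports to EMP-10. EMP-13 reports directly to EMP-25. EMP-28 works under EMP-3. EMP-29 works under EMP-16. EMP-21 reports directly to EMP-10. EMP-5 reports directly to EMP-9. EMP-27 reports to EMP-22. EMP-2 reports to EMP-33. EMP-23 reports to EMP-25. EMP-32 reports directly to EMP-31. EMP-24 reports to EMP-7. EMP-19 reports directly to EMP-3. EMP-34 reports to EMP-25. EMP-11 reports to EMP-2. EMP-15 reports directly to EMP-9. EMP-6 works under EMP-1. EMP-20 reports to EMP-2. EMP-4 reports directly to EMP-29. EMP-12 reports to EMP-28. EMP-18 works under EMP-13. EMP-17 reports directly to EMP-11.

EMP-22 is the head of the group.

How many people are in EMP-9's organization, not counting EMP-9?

EMP-9 directly manages EMP-35, EMP-26, EMP-5, EMP-15. EMP-35 has no reports. EMP-26 has no reports. EMP-5 has no reports. EMP-15 has no reports. So EMP-9's organization is 4 direct reports plus everyone under them: 1 + 1 + 1 + 1 = 4.

4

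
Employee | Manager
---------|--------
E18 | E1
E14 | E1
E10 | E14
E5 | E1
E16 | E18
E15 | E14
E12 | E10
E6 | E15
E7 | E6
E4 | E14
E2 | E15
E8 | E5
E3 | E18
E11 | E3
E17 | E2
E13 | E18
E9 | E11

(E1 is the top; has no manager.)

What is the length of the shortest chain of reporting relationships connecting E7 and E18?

5

E7 is 4 levels below E1, and E18 is 1 level below E1 (their lowest common manager). The shortest path runs up from E7 to E1 and back down to E18: 4 + 1 = 5 links.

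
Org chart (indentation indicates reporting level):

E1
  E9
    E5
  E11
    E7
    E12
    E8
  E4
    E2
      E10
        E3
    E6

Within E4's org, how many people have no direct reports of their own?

2

The people in E4's organization with no one reporting to them are E6, E3. That is 2.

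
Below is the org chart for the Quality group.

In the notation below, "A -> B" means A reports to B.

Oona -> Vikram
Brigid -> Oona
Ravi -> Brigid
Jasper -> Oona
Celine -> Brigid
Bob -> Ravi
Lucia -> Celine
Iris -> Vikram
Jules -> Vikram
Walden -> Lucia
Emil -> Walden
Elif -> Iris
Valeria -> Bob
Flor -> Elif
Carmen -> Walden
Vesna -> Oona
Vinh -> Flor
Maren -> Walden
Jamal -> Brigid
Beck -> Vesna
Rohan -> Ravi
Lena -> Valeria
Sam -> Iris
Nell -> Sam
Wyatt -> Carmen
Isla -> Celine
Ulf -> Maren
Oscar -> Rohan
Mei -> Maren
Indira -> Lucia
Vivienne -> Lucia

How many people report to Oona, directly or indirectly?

23

Oona directly manages Brigid, Jasper, Vesna. Under Brigid: Jamal, Celine, Isla, Lucia, Vivienne, Indira, Walden, Maren, Mei, Ulf, Carmen, Wyatt, Emil, Ravi, Rohan, Oscar, Bob, Valeria, Lena (19). Jasper has no reports. Under Vesna: Beck (1). So Oona's organization is 3 direct reports plus everyone under them: 20 + 1 + 2 = 23.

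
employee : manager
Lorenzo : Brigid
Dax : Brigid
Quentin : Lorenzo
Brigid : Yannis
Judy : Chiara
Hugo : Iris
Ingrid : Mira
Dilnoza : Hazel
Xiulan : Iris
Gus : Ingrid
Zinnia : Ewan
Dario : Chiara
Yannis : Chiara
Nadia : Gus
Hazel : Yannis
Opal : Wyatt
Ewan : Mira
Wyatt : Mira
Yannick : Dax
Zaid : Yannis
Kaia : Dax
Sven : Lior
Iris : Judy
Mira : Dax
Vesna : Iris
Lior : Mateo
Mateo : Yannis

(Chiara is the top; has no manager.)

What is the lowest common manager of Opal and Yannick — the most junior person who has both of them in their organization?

Opal's chain of managers is Wyatt, Mira, Dax, Brigid, Yannis, Chiara. Yannick's chain of managers is Dax, Brigid, Yannis, Chiara. The first manager that appears in both chains is Dax.

Dax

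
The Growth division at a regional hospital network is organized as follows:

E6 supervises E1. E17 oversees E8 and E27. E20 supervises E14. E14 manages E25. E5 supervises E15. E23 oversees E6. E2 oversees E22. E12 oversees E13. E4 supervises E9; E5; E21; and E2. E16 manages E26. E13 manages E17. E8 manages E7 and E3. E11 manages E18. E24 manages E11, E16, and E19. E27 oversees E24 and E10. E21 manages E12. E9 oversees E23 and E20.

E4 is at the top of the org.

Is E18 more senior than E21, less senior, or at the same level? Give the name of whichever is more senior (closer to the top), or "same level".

E21

E18 is 8 levels below E4; E21 is 1. E21 is higher.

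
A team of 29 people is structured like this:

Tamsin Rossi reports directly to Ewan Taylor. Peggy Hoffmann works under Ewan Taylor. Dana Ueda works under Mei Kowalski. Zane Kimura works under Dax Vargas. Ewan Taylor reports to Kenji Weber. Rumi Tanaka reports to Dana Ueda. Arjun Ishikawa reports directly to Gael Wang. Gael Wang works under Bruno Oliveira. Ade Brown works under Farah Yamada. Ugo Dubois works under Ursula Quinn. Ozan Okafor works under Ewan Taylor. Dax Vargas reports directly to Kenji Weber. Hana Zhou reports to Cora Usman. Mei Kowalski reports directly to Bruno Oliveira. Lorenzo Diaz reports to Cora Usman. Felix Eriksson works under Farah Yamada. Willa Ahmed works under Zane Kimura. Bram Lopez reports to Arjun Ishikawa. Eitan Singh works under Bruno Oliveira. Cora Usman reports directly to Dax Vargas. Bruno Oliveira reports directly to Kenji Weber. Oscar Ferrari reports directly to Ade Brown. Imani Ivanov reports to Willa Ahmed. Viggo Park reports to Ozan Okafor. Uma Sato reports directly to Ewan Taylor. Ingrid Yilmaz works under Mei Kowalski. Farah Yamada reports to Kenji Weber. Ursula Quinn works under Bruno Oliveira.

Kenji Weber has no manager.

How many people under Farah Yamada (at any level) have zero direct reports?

2

The people in Farah Yamada's organization with no one reporting to them are Felix Eriksson, Oscar Ferrari. That is 2.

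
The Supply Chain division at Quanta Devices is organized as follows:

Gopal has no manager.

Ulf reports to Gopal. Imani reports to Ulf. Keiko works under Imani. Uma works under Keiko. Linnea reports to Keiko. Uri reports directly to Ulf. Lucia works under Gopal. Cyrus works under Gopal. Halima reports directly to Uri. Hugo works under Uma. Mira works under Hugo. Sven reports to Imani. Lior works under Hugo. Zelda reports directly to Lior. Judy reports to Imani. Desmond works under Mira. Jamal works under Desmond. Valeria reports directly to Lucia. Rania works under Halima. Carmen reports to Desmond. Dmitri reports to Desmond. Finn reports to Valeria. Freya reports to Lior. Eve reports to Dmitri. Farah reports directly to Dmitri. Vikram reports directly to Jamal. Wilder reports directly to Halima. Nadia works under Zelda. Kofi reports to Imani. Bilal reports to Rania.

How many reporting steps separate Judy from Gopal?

Chain from Judy up to Gopal: Judy → Imani → Ulf → Gopal. That is 3 steps up, so Judy is 3 levels below Gopal.

3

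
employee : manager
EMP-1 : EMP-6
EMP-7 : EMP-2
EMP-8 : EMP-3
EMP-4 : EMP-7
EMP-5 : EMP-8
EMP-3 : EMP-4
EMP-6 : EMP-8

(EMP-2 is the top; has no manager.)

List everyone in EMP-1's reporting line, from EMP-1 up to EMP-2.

EMP-1 reports to EMP-6. EMP-6 reports to EMP-8. EMP-8 reports to EMP-3. EMP-3 reports to EMP-4. EMP-4 reports to EMP-7. EMP-7 reports to EMP-2. EMP-2 is at the top.

EMP-1 -> EMP-6 -> EMP-8 -> EMP-3 -> EMP-4 -> EMP-7 -> EMP-2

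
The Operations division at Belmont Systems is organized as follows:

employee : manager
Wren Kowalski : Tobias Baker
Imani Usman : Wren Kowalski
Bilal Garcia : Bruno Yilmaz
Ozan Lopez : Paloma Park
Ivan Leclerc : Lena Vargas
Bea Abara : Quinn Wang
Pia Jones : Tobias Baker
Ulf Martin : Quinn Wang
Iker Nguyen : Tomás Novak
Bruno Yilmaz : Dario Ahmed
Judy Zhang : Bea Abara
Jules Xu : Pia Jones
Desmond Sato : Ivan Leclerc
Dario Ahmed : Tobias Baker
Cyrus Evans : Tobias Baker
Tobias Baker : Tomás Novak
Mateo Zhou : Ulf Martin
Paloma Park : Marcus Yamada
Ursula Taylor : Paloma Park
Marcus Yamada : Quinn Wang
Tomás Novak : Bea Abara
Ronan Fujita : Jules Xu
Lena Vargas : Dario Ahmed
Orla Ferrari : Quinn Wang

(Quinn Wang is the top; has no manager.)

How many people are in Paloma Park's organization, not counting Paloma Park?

2

Paloma Park directly manages Ozan Lopez, Ursula Taylor. Ozan Lopez has no reports. Ursula Taylor has no reports. So Paloma Park's organization is 2 direct reports plus everyone under them: 1 + 1 = 2.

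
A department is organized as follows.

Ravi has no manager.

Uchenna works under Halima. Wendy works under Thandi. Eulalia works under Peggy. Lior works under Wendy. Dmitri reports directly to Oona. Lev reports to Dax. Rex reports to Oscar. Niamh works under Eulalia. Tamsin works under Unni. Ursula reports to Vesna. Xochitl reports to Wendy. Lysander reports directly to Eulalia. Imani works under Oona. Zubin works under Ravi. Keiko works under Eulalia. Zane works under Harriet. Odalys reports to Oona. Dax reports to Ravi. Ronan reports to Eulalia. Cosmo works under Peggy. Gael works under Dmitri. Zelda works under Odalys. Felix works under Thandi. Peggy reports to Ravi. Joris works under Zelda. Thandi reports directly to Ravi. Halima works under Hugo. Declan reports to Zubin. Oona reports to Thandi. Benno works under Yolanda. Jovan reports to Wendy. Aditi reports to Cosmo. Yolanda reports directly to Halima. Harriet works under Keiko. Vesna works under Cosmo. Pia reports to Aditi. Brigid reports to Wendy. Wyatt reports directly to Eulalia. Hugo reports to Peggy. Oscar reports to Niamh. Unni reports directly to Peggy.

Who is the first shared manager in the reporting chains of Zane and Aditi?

Zane's chain of managers is Harriet, Keiko, Eulalia, Peggy, Ravi. Aditi's chain of managers is Cosmo, Peggy, Ravi. The first manager that appears in both chains is Peggy.

Peggy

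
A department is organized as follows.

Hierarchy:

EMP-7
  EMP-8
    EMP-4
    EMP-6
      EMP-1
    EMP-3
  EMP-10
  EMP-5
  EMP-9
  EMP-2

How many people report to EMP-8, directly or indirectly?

EMP-8 directly manages EMP-4, EMP-6, EMP-3. EMP-4 has no reports. Under EMP-6: EMP-1 (1). EMP-3 has no reports. So EMP-8's organization is 3 direct reports plus everyone under them: 1 + 2 + 1 = 4.

4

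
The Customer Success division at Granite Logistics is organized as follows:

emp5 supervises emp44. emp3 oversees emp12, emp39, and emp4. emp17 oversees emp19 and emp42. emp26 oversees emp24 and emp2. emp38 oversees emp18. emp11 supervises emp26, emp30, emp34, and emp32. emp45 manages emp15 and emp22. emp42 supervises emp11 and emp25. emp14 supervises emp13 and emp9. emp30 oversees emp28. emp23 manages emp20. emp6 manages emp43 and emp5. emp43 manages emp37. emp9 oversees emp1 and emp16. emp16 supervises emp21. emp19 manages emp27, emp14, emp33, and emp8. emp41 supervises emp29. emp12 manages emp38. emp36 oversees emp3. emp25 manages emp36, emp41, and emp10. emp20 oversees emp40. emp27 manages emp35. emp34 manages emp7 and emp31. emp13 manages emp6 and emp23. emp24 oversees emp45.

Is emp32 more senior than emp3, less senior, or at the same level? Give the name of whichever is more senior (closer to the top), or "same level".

emp32 is 3 levels below emp17; emp3 is 4. emp32 is higher.

emp32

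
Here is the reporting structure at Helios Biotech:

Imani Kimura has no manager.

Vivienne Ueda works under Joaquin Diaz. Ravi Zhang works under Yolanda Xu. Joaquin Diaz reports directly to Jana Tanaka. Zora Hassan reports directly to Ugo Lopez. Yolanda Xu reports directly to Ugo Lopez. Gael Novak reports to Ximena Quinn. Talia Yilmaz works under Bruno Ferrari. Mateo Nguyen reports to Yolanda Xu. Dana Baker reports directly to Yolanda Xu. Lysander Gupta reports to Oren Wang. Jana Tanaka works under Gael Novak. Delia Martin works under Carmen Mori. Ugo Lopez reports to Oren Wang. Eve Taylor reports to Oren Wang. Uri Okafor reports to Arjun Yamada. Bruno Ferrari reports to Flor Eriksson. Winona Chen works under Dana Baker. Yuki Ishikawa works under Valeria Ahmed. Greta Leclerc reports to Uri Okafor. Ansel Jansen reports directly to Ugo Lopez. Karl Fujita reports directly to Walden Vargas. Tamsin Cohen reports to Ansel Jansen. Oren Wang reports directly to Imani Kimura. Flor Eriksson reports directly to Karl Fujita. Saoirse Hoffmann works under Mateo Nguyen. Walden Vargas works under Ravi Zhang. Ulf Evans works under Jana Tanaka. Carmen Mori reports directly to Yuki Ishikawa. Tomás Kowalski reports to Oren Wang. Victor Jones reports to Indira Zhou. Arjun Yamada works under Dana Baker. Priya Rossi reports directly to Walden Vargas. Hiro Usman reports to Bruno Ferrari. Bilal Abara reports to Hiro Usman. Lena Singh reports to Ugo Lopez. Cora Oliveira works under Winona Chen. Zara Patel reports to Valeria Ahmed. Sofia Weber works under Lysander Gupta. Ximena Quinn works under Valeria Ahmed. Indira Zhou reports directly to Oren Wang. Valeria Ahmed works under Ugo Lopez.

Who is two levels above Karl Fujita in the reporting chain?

Ravi Zhang

Karl Fujita reports to Walden Vargas, and Walden Vargas reports to Ravi Zhang. So Karl Fujita's skip-level manager is Ravi Zhang.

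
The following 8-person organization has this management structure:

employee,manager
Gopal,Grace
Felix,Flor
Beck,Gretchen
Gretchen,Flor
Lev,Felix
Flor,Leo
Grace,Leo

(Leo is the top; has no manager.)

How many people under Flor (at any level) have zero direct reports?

The people in Flor's organization with no one reporting to them are Lev, Beck. That is 2.

2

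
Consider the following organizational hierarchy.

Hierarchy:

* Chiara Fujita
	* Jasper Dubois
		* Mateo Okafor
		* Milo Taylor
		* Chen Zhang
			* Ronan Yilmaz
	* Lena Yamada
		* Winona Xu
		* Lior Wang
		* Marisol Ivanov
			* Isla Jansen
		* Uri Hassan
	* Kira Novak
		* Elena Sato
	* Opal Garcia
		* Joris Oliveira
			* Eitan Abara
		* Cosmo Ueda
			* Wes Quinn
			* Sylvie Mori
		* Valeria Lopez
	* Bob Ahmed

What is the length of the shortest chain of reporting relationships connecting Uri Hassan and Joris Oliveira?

4

Uri Hassan is 2 levels below Chiara Fujita, and Joris Oliveira is 2 levels below Chiara Fujita (their lowest common manager). The shortest path runs up from Uri Hassan to Chiara Fujita and back down to Joris Oliveira: 2 + 2 = 4 links.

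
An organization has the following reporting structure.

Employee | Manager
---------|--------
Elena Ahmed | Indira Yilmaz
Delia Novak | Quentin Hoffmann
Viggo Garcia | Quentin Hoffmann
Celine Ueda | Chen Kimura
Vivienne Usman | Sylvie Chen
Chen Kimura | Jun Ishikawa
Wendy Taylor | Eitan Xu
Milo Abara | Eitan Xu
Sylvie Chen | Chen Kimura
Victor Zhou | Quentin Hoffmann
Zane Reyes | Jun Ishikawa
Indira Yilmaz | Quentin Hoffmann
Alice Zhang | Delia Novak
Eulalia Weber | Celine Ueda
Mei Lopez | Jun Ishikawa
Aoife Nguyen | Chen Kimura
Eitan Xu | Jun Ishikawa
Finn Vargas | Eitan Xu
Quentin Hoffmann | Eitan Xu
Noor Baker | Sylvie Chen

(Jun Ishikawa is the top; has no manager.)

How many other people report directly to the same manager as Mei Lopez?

3

Mei Lopez reports to Jun Ishikawa. Jun Ishikawa's other direct reports are Chen Kimura, Eitan Xu, Zane Reyes — 3 peers.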